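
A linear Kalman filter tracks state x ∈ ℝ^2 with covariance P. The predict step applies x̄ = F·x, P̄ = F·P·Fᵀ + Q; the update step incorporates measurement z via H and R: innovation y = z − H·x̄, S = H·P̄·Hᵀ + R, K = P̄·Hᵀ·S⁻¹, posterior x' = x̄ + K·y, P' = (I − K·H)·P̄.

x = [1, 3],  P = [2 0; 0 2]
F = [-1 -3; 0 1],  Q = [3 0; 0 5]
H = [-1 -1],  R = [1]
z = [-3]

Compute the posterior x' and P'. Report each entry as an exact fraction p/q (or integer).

x̄ = F·x = [-10, 3]
P̄ = F·P·Fᵀ + Q = [23 -6; -6 7]
y = z − H·x̄ = [-10]
S = H·P̄·Hᵀ + R = [19]
K = P̄·Hᵀ·S⁻¹ = [-17/19; -1/19]
x' = x̄ + K·y = [-20/19, 67/19]
P' = (I − K·H)·P̄ = [148/19 -131/19; -131/19 132/19]

x' = [-20/19, 67/19]
P' = [148/19 -131/19; -131/19 132/19]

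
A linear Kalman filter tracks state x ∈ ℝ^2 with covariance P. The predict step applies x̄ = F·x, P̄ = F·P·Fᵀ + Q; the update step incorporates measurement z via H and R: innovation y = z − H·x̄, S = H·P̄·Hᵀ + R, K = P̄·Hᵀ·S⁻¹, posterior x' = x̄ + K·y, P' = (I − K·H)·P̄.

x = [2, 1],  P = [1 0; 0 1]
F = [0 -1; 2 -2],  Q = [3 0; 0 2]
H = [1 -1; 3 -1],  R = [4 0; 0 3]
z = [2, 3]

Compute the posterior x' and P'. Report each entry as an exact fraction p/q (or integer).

x̄ = F·x = [-1, 2]
P̄ = F·P·Fᵀ + Q = [4 2; 2 10]
y = z − H·x̄ = [5, 8]
S = H·P̄·Hᵀ + R = [14 14; 14 37]
K = P̄·Hᵀ·S⁻¹ = [-33/161 8/23; -120/161 4/23]
x' = x̄ + K·y = [122/161, -54/161]
P' = (I − K·H)·P̄ = [150/161 282/161; 282/161 762/161]

x' = [122/161, -54/161]
P' = [150/161 282/161; 282/161 762/161]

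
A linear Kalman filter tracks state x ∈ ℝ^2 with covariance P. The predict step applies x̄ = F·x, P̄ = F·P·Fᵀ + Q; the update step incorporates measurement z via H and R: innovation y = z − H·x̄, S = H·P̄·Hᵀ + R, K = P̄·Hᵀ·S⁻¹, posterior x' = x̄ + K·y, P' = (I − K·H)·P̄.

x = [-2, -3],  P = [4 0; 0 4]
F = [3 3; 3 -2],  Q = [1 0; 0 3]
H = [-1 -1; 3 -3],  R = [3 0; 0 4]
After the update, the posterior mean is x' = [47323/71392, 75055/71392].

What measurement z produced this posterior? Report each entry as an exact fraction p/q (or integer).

z = [-2, -1]

x̄ = F·x = [-15, 0]
P̄ = F·P·Fᵀ + Q = [73 12; 12 55]
S = H·P̄·Hᵀ + R = [155 -54; -54 940]
K = P̄·Hᵀ·S⁻¹ = [-35009/71392 23775/142784; -34973/71392 -23613/142784]
x' − x̄ = [1118203/71392, 75055/71392] = K·y
y = (KᵀK)⁻¹·Kᵀ·(x' − x̄) = [-17, 44]
z = y + H·x̄ = [-17, 44] + [15, -45] = [-2, -1]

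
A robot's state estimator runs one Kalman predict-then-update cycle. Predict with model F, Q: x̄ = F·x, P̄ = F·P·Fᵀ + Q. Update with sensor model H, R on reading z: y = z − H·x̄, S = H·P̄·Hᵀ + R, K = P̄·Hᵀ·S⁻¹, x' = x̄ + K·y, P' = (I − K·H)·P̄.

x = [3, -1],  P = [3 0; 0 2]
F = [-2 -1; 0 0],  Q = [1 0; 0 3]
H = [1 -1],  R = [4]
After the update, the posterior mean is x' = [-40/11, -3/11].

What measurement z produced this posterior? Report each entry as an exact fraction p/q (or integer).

x̄ = F·x = [-5, 0]
P̄ = F·P·Fᵀ + Q = [15 0; 0 3]
S = H·P̄·Hᵀ + R = [22]
K = P̄·Hᵀ·S⁻¹ = [15/22; -3/22]
x' − x̄ = [15/11, -3/11] = K·y
y = (KᵀK)⁻¹·Kᵀ·(x' − x̄) = [2]
z = y + H·x̄ = [2] + [-5] = [-3]

z = [-3]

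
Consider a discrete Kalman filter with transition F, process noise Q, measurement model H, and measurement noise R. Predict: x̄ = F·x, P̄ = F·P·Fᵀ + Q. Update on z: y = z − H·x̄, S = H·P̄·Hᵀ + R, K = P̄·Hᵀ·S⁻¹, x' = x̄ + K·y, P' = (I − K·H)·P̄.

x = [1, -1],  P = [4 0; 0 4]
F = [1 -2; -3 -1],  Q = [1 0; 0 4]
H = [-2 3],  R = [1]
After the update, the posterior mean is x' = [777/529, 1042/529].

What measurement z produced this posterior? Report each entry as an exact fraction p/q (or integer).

z = [3]

x̄ = F·x = [3, -2]
P̄ = F·P·Fᵀ + Q = [21 -4; -4 44]
S = H·P̄·Hᵀ + R = [529]
K = P̄·Hᵀ·S⁻¹ = [-54/529; 140/529]
x' − x̄ = [-810/529, 2100/529] = K·y
y = (KᵀK)⁻¹·Kᵀ·(x' − x̄) = [15]
z = y + H·x̄ = [15] + [-12] = [3]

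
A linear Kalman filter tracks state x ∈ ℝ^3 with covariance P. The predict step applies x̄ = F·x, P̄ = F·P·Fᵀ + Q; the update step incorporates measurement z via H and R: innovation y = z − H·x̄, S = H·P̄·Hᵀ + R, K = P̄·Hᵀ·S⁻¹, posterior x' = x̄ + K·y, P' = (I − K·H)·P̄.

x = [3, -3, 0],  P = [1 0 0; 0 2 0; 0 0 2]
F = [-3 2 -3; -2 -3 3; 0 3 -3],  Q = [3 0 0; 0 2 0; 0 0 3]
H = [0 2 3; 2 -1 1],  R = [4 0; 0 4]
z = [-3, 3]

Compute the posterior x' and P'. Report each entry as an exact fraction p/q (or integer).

x' = [-13905/4061, -26238/4061, 12861/4061]
P' = [66334/12183 24660/4061 -15960/4061; 24660/4061 33600/4061 -20916/4061; -15960/4061 -20916/4061 14604/4061]

x̄ = F·x = [-15, 3, -9]
P̄ = F·P·Fᵀ + Q = [38 -24 30; -24 42 -36; 30 -36 39]
y = z − H·x̄ = [18, 45]
S = H·P̄·Hᵀ + R = [91 153; 153 525]
K = P̄·Hᵀ·S⁻¹ = [360/4061 2702/12183; 1113/4061 -1299/4061; 495/4061 900/4061]
x' = x̄ + K·y = [-13905/4061, -26238/4061, 12861/4061]
P' = (I − K·H)·P̄ = [66334/12183 24660/4061 -15960/4061; 24660/4061 33600/4061 -20916/4061; -15960/4061 -20916/4061 14604/4061]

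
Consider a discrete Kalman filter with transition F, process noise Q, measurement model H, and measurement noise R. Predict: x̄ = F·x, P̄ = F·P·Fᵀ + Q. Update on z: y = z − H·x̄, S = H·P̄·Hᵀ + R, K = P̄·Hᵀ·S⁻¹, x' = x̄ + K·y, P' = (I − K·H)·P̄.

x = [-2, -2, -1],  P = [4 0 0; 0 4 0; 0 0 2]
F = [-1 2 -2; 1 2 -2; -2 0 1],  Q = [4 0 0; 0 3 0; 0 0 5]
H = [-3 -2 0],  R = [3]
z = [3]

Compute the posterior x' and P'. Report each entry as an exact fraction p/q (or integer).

x̄ = F·x = [0, -4, 3]
P̄ = F·P·Fᵀ + Q = [32 20 4; 20 31 -12; 4 -12 23]
y = z − H·x̄ = [-5]
S = H·P̄·Hᵀ + R = [655]
K = P̄·Hᵀ·S⁻¹ = [-136/655; -122/655; 12/655]
x' = x̄ + K·y = [136/131, -402/131, 381/131]
P' = (I − K·H)·P̄ = [2464/655 -3492/655 4252/655; -3492/655 5421/655 -6396/655; 4252/655 -6396/655 14921/655]

x' = [136/131, -402/131, 381/131]
P' = [2464/655 -3492/655 4252/655; -3492/655 5421/655 -6396/655; 4252/655 -6396/655 14921/655]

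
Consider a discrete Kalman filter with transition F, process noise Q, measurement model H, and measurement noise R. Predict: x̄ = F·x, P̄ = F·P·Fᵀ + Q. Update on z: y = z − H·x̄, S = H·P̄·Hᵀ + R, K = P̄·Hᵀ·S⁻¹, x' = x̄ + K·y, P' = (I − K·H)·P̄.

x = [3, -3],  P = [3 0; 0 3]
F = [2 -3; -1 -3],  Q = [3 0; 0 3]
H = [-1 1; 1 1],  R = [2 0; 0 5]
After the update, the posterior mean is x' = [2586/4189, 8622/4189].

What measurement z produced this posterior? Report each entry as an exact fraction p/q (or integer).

x̄ = F·x = [15, 6]
P̄ = F·P·Fᵀ + Q = [42 21; 21 33]
S = H·P̄·Hᵀ + R = [35 -9; -9 122]
K = P̄·Hᵀ·S⁻¹ = [-1995/4189 2016/4189; 1950/4189 1998/4189]
x' − x̄ = [-60249/4189, -16512/4189] = K·y
y = (KᵀK)⁻¹·Kᵀ·(x' − x̄) = [11, -19]
z = y + H·x̄ = [11, -19] + [-9, 21] = [2, 2]

z = [2, 2]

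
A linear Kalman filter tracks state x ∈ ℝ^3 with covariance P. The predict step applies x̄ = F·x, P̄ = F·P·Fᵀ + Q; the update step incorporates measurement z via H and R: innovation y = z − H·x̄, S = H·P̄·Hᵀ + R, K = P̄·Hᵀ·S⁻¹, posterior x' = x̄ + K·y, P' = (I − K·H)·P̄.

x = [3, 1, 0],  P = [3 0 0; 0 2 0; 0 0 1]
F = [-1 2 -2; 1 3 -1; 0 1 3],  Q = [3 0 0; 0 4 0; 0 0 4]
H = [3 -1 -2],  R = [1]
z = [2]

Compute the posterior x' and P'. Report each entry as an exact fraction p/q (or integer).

x' = [392/219, 1327/219, -96/73]
P' = [1733/219 2362/219 465/73; 2362/219 5693/219 232/73; 465/73 232/73 588/73]

x̄ = F·x = [-1, 6, 1]
P̄ = F·P·Fᵀ + Q = [18 11 -2; 11 26 3; -2 3 15]
y = z − H·x̄ = [13]
S = H·P̄·Hᵀ + R = [219]
K = P̄·Hᵀ·S⁻¹ = [47/219; 1/219; -13/73]
x' = x̄ + K·y = [392/219, 1327/219, -96/73]
P' = (I − K·H)·P̄ = [1733/219 2362/219 465/73; 2362/219 5693/219 232/73; 465/73 232/73 588/73]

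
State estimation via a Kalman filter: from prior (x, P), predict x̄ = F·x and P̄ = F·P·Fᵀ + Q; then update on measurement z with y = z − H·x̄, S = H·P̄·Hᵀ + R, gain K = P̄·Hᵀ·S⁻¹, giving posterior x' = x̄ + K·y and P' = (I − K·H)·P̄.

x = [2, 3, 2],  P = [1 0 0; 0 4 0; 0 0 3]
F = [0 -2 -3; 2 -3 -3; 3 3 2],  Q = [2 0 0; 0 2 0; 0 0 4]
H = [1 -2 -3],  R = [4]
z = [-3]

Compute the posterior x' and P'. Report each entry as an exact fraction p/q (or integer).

x̄ = F·x = [-12, -11, 19]
P̄ = F·P·Fᵀ + Q = [45 51 -42; 51 69 -48; -42 -48 61]
y = z − H·x̄ = [44]
S = H·P̄·Hᵀ + R = [346]
K = P̄·Hᵀ·S⁻¹ = [69/346; 57/346; -129/346]
x' = x̄ + K·y = [-558/173, -649/173, 449/173]
P' = (I − K·H)·P̄ = [10809/346 13713/346 -5631/346; 13713/346 20625/346 -9255/346; -5631/346 -9255/346 4465/346]

x' = [-558/173, -649/173, 449/173]
P' = [10809/346 13713/346 -5631/346; 13713/346 20625/346 -9255/346; -5631/346 -9255/346 4465/346]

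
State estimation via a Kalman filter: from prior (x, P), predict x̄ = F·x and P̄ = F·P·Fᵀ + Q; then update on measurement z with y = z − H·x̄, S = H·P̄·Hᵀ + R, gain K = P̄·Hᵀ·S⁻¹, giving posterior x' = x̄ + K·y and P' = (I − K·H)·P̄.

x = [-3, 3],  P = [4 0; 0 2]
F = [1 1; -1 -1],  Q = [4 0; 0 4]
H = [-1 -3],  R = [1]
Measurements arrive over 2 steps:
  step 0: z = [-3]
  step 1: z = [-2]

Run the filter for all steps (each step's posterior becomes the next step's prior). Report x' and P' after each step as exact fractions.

step 0: x' = [-24/65, 72/65], P' = [586/65 -198/65; -198/65 74/65]
step 1: x' = [1816/3721, 1800/3721], P' = [28892/3721 -9720/3721; -9720/3721 3676/3721]

step 0: x̄ = F·x = [0, 0]
step 0: P̄ = F·P·Fᵀ + Q = [10 -6; -6 10]
step 0: y = z − H·x̄ = [-3]
step 0: S = H·P̄·Hᵀ + R = [65]
step 0: K = P̄·Hᵀ·S⁻¹ = [8/65; -24/65]
step 0: x' = x̄ + K·y = [-24/65, 72/65]
step 0: P' = (I − K·H)·P̄ = [586/65 -198/65; -198/65 74/65]
step 1: x̄ = F·x = [48/65, -48/65]
step 1: P̄ = F·P·Fᵀ + Q = [524/65 -264/65; -264/65 524/65]
step 1: y = z − H·x̄ = [-226/65]
step 1: S = H·P̄·Hᵀ + R = [3721/65]
step 1: K = P̄·Hᵀ·S⁻¹ = [268/3721; -1308/3721]
step 1: x' = x̄ + K·y = [1816/3721, 1800/3721]
step 1: P' = (I − K·H)·P̄ = [28892/3721 -9720/3721; -9720/3721 3676/3721]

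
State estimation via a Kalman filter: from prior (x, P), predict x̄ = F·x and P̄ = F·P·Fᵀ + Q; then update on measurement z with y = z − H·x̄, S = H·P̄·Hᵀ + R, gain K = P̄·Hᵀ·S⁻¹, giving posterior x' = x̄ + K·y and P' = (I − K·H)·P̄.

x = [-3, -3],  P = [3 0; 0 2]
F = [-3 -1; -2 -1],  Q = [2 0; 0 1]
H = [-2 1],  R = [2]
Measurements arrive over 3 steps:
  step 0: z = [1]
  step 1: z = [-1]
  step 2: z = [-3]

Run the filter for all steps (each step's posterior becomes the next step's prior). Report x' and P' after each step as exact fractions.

step 0: x' = [60/61, 149/61], P' = [127/61 170/61; 170/61 290/61]
step 1: x' = [161/1451, -829/1451], P' = [10811/4353 5042/1451; 5042/1451 8574/1451]
step 2: x' = [888358/367589, 698957/367589], P' = [937711/367589 1317926/367589; 1317926/367589 2238626/367589]

step 0: x̄ = F·x = [12, 9]
step 0: P̄ = F·P·Fᵀ + Q = [31 20; 20 15]
step 0: y = z − H·x̄ = [16]
step 0: S = H·P̄·Hᵀ + R = [61]
step 0: K = P̄·Hᵀ·S⁻¹ = [-42/61; -25/61]
step 0: x' = x̄ + K·y = [60/61, 149/61]
step 0: P' = (I − K·H)·P̄ = [127/61 170/61; 170/61 290/61]
step 1: x̄ = F·x = [-329/61, -269/61]
step 1: P̄ = F·P·Fᵀ + Q = [2575/61 1902/61; 1902/61 1539/61]
step 1: y = z − H·x̄ = [-450/61]
step 1: S = H·P̄·Hᵀ + R = [4353/61]
step 1: K = P̄·Hᵀ·S⁻¹ = [-3248/4353; -755/1451]
step 1: x' = x̄ + K·y = [161/1451, -829/1451]
step 1: P' = (I − K·H)·P̄ = [10811/4353 5042/1451; 5042/1451 8574/1451]
step 2: x̄ = F·x = [346/1451, 507/1451]
step 2: P̄ = F·P·Fᵀ + Q = [74161/1451 55406/1451; 55406/1451 133823/4353]
step 2: y = z − H·x̄ = [-4168/1451]
step 2: S = H·P̄·Hᵀ + R = [367589/4353]
step 2: K = P̄·Hᵀ·S⁻¹ = [-278748/367589; -198613/367589]
step 2: x' = x̄ + K·y = [888358/367589, 698957/367589]
step 2: P' = (I − K·H)·P̄ = [937711/367589 1317926/367589; 1317926/367589 2238626/367589]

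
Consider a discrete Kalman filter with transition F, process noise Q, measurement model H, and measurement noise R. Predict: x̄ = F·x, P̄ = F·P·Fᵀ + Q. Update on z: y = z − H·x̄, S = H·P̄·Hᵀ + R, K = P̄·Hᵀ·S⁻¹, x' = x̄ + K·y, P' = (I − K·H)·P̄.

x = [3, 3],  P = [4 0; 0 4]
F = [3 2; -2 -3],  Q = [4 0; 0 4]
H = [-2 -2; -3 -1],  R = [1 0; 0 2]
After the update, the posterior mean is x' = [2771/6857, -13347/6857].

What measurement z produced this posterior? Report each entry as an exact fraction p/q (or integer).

z = [3, 1]

x̄ = F·x = [15, -15]
P̄ = F·P·Fᵀ + Q = [56 -48; -48 56]
S = H·P̄·Hᵀ + R = [65 64; 64 274]
K = P̄·Hᵀ·S⁻¹ = [1648/6857 -3388/6857; -5008/6857 3372/6857]
x' − x̄ = [-100084/6857, 89508/6857] = K·y
y = (KᵀK)⁻¹·Kᵀ·(x' − x̄) = [3, 31]
z = y + H·x̄ = [3, 31] + [0, -30] = [3, 1]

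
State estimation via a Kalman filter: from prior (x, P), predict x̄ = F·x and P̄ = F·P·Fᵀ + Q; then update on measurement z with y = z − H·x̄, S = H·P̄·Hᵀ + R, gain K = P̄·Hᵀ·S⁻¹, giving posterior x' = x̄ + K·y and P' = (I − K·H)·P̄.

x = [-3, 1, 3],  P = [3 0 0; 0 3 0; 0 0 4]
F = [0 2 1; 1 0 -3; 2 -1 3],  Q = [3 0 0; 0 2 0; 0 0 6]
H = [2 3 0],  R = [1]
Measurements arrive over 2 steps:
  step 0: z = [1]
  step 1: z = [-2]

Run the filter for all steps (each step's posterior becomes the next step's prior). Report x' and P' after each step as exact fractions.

step 0: x' = [782/151, -951/302, -751/151], P' = [2867/151 -1911/151 984/151; -1911/151 2581/302 -669/151; 984/151 -669/151 5565/151]
step 1: x' = [-638227/91363, 365243/91363, 3240371/182726], P' = [9653705/274089 -2148551/91363 -16588462/274089; -2148551/91363 1444702/91363 3671657/91363; -16588462/274089 3671657/91363 85800067/548178]

step 0: x̄ = F·x = [5, -12, 2]
step 0: P̄ = F·P·Fᵀ + Q = [19 -12 6; -12 41 -30; 6 -30 57]
step 0: y = z − H·x̄ = [27]
step 0: S = H·P̄·Hᵀ + R = [302]
step 0: K = P̄·Hᵀ·S⁻¹ = [1/151; 99/302; -39/151]
step 0: x' = x̄ + K·y = [782/151, -951/302, -751/151]
step 0: P' = (I − K·H)·P̄ = [2867/151 -1911/151 984/151; -1911/151 2581/302 -669/151; 984/151 -669/151 5565/151]
step 1: x̄ = F·x = [-1702/151, 3035/151, -427/302]
step 1: P̄ = F·P·Fᵀ + Q = [8504/151 -15519/151 5093/151; -15519/151 47350/151 -47399/151; 5093/151 -47399/151 174431/302]
step 1: y = z − H·x̄ = [-6003/151]
step 1: S = H·P̄·Hᵀ + R = [274089/151]
step 1: K = P̄·Hᵀ·S⁻¹ = [-29549/274089; 37004/91363; -132011/274089]
step 1: x' = x̄ + K·y = [-638227/91363, 365243/91363, 3240371/182726]
step 1: P' = (I − K·H)·P̄ = [9653705/274089 -2148551/91363 -16588462/274089; -2148551/91363 1444702/91363 3671657/91363; -16588462/274089 3671657/91363 85800067/548178]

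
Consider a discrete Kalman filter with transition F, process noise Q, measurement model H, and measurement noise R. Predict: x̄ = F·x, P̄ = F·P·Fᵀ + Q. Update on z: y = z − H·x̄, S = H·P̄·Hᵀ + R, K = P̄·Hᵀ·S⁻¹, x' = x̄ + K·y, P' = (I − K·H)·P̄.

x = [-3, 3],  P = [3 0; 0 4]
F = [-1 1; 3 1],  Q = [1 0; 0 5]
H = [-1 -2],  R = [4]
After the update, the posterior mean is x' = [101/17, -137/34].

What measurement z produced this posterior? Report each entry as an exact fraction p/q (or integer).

x̄ = F·x = [6, -6]
P̄ = F·P·Fᵀ + Q = [8 -5; -5 36]
S = H·P̄·Hᵀ + R = [136]
K = P̄·Hᵀ·S⁻¹ = [1/68; -67/136]
x' − x̄ = [-1/17, 67/34] = K·y
y = (KᵀK)⁻¹·Kᵀ·(x' − x̄) = [-4]
z = y + H·x̄ = [-4] + [6] = [2]

z = [2]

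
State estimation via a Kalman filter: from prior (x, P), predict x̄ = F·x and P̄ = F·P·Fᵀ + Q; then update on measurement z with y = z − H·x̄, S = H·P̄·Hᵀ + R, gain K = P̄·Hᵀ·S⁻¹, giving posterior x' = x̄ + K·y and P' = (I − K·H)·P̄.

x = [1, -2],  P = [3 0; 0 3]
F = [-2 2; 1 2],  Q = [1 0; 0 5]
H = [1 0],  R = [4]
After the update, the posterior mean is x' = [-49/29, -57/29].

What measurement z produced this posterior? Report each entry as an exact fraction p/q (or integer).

z = [-1]

x̄ = F·x = [-6, -3]
P̄ = F·P·Fᵀ + Q = [25 6; 6 20]
S = H·P̄·Hᵀ + R = [29]
K = P̄·Hᵀ·S⁻¹ = [25/29; 6/29]
x' − x̄ = [125/29, 30/29] = K·y
y = (KᵀK)⁻¹·Kᵀ·(x' − x̄) = [5]
z = y + H·x̄ = [5] + [-6] = [-1]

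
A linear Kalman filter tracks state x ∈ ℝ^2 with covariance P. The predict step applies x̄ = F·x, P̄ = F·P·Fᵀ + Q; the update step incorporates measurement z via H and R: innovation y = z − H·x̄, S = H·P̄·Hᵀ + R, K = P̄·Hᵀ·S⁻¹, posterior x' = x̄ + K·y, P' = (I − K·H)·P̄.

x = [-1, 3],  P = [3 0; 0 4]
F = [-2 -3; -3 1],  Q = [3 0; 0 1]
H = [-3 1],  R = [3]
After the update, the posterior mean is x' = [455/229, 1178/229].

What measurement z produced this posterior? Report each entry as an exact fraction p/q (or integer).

x̄ = F·x = [-7, 6]
P̄ = F·P·Fᵀ + Q = [51 6; 6 32]
S = H·P̄·Hᵀ + R = [458]
K = P̄·Hᵀ·S⁻¹ = [-147/458; 7/229]
x' − x̄ = [2058/229, -196/229] = K·y
y = (KᵀK)⁻¹·Kᵀ·(x' − x̄) = [-28]
z = y + H·x̄ = [-28] + [27] = [-1]

z = [-1]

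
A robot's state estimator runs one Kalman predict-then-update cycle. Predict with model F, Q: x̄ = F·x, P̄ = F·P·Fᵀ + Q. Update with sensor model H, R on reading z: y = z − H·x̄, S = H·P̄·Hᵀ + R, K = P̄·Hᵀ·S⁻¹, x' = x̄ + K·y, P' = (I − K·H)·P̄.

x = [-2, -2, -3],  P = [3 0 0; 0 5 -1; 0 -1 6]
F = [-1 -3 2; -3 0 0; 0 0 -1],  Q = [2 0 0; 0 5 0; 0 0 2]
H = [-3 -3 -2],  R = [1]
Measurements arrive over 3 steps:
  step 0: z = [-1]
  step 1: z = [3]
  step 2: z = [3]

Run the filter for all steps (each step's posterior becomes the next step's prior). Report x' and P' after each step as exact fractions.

step 0: x̄ = F·x = [2, 6, 3]
step 0: P̄ = F·P·Fᵀ + Q = [86 9 -15; 9 32 0; -15 0 8]
step 0: y = z − H·x̄ = [29]
step 0: S = H·P̄·Hᵀ + R = [1077]
step 0: K = P̄·Hᵀ·S⁻¹ = [-85/359; -41/359; 29/1077]
step 0: x' = x̄ + K·y = [-1747/359, 965/359, 4072/1077]
step 0: P' = (I − K·H)·P̄ = [9199/359 -7224/359 -2920/359; -7224/359 6445/359 1189/359; -2920/359 1189/359 7775/1077]
step 1: x̄ = F·x = [4700/1077, 5241/359, -4072/1077]
step 1: P̄ = F·P·Fᵀ + Q = [97070/1077 -19899/359 -13609/1077; -19899/359 84586/359 -8760/359; -13609/1077 -8760/359 9929/1077]
step 1: y = z − H·x̄ = [56356/1077]
step 1: S = H·P̄·Hᵀ + R = [1645031/1077]
step 1: K = P̄·Hᵀ·S⁻¹ = [-84901/1645031; -529623/1645031; 99809/1645031]
step 1: x' = x̄ + K·y = [2736272/1645031, -3697875/1645031, -996964/1645031]
step 1: P' = (I − K·H)·P̄ = [141573797/1645031 -132933090/1645031 -12918610/1645031; -132933090/1645031 127148797/1645031 8941251/1645031; -12918610/1645031 8941251/1645031 5916134/1645031]
step 2: x̄ = F·x = [6363425/1645031, -8208816/1645031, 996964/1645031]
step 2: P̄ = F·P·Fᵀ + Q = [459648456/1645031 -694164759/1645031 2072875/1645031; -694164759/1645031 1282389328/1645031 -38755830/1645031; 2072875/1645031 -38755830/1645031 9206196/1645031]
step 2: y = z − H·x̄ = [1392848/1645031]
step 2: S = H·P̄·Hᵀ + R = [2781648749/1645031]
step 2: K = P̄·Hᵀ·S⁻¹ = [699403159/2781648749; -1687162047/2781648749; 91636473/2781648749]
step 2: x' = x̄ + K·y = [11352354747/2781648749, -15309135840/2781648749, 1763394940/2781648749]
step 2: P' = (I − K·H)·P̄ = [479878965073/2781648749 -456475329678/2781648749 -35455154672/2781648749; -456475329678/2781648749 438071317273/2781648749 28449599631/2781648749; -35455154672/2781648749 28449599631/2781648749 10462514325/2781648749]

step 0: x' = [-1747/359, 965/359, 4072/1077], P' = [9199/359 -7224/359 -2920/359; -7224/359 6445/359 1189/359; -2920/359 1189/359 7775/1077]
step 1: x' = [2736272/1645031, -3697875/1645031, -996964/1645031], P' = [141573797/1645031 -132933090/1645031 -12918610/1645031; -132933090/1645031 127148797/1645031 8941251/1645031; -12918610/1645031 8941251/1645031 5916134/1645031]
step 2: x' = [11352354747/2781648749, -15309135840/2781648749, 1763394940/2781648749], P' = [479878965073/2781648749 -456475329678/2781648749 -35455154672/2781648749; -456475329678/2781648749 438071317273/2781648749 28449599631/2781648749; -35455154672/2781648749 28449599631/2781648749 10462514325/2781648749]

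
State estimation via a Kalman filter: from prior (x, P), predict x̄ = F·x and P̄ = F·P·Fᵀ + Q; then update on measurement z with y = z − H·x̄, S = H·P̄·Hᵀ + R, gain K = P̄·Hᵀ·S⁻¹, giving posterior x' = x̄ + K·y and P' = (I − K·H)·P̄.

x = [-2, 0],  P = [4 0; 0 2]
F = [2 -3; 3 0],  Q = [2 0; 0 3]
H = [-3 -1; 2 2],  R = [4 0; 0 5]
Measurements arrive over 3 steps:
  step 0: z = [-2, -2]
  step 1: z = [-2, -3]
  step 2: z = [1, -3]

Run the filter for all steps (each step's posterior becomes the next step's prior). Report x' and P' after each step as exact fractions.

step 0: x' = [23620/17771, -40086/17771], P' = [18108/17771 -25188/17771; -25188/17771 51288/17771]
step 1: x' = [128750122/147393947, -224795520/147393947], P' = [107374610/147393947 -126059070/147393947; -126059070/147393947 265574670/147393947]
step 2: x' = [-60533091998/789106326187, -817482737445/789106326187], P' = [570342315912/789106326187 -669746705952/789106326187; -669746705952/789106326187 1416063318132/789106326187]

step 0: x̄ = F·x = [-4, -6]
step 0: P̄ = F·P·Fᵀ + Q = [36 24; 24 39]
step 0: y = z − H·x̄ = [-20, 18]
step 0: S = H·P̄·Hᵀ + R = [511 -486; -486 497]
step 0: K = P̄·Hᵀ·S⁻¹ = [-7284/17771 -2832/17771; 6069/17771 10440/17771]
step 0: x' = x̄ + K·y = [23620/17771, -40086/17771]
step 0: P' = (I − K·H)·P̄ = [18108/17771 -25188/17771; -25188/17771 51288/17771]
step 1: x̄ = F·x = [167498/17771, 70860/17771]
step 1: P̄ = F·P·Fᵀ + Q = [871822/17771 335340/17771; 335340/17771 216285/17771]
step 1: y = z − H·x̄ = [537812/17771, -530029/17771]
step 1: S = H·P̄·Hᵀ + R = [10145807/17771 -8346222/17771; -8346222/17771 7124003/17771]
step 1: K = P̄·Hᵀ·S⁻¹ = [-49016190/147393947 -7473784/147393947; 28150635/147393947 55806240/147393947]
step 1: x' = x̄ + K·y = [128750122/147393947, -224795520/147393947]
step 1: P' = (I − K·H)·P̄ = [107374610/147393947 -126059070/147393947; -126059070/147393947 265574670/147393947]
step 2: x̄ = F·x = [931886804/147393947, 386250366/147393947]
step 2: P̄ = F·P·Fᵀ + Q = [4627167204/147393947 1778779290/147393947; 1778779290/147393947 1408553331/147393947]
step 2: y = z − H·x̄ = [3329304725/147393947, -3078456181/147393947]
step 2: S = H·P̄·Hᵀ + R = [54315309695/147393947 -44810344206/147393947; -44810344206/147393947 39110086195/147393947]
step 2: K = P̄·Hᵀ·S⁻¹ = [-260320060446/789106326187 -39761756016/789106326187; 148294199931/789106326187 298526644872/789106326187]
step 2: x' = x̄ + K·y = [-60533091998/789106326187, -817482737445/789106326187]
step 2: P' = (I − K·H)·P̄ = [570342315912/789106326187 -669746705952/789106326187; -669746705952/789106326187 1416063318132/789106326187]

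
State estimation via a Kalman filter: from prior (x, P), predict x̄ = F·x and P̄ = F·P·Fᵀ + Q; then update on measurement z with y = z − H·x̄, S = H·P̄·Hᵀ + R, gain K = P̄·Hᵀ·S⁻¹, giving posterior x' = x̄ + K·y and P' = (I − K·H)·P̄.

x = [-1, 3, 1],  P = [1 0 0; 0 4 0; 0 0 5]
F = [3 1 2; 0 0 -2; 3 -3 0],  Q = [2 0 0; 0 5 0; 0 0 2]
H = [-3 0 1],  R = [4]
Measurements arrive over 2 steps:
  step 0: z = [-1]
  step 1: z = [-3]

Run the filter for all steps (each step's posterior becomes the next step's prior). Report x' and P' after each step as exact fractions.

step 0: x̄ = F·x = [2, -2, -12]
step 0: P̄ = F·P·Fᵀ + Q = [35 -20 -3; -20 25 0; -3 0 47]
step 0: y = z − H·x̄ = [17]
step 0: S = H·P̄·Hᵀ + R = [384]
step 0: K = P̄·Hᵀ·S⁻¹ = [-9/32; 5/32; 7/48]
step 0: x' = x̄ + K·y = [-89/32, 21/32, -457/48]
step 0: P' = (I − K·H)·P̄ = [37/8 -25/8 51/4; -25/8 125/8 -35/4; 51/4 -35/4 233/6]
step 1: x̄ = F·x = [-1283/48, 457/24, -165/16]
step 1: P̄ = F·P·Fᵀ + Q = [1883/6 -643/3 285/2; -643/3 481/3 -129; 285/2 -129 481/2]
step 1: y = z − H·x̄ = [-583/8]
step 1: S = H·P̄·Hᵀ + R = [2214]
step 1: K = P̄·Hᵀ·S⁻¹ = [-799/2214; 257/1107; -187/2214]
step 1: x' = x̄ + K·y = [-3805/8856, 9401/4428, -36817/8856]
step 1: P' = (I − K·H)·P̄ = [28213/1107 -31924/1107 83041/1107; -31924/1107 45391/1107 -94744/1107; 83041/1107 -94744/1107 248749/1107]

step 0: x' = [-89/32, 21/32, -457/48], P' = [37/8 -25/8 51/4; -25/8 125/8 -35/4; 51/4 -35/4 233/6]
step 1: x' = [-3805/8856, 9401/4428, -36817/8856], P' = [28213/1107 -31924/1107 83041/1107; -31924/1107 45391/1107 -94744/1107; 83041/1107 -94744/1107 248749/1107]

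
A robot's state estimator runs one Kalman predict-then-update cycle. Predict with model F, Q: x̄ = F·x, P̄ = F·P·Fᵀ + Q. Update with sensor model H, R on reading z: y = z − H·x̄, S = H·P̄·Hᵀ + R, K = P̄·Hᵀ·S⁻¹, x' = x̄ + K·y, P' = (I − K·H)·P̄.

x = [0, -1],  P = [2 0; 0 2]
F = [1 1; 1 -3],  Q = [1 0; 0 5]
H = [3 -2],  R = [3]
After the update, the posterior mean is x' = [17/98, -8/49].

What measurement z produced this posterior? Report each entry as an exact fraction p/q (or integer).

x̄ = F·x = [-1, 3]
P̄ = F·P·Fᵀ + Q = [5 -4; -4 25]
S = H·P̄·Hᵀ + R = [196]
K = P̄·Hᵀ·S⁻¹ = [23/196; -31/98]
x' − x̄ = [115/98, -155/49] = K·y
y = (KᵀK)⁻¹·Kᵀ·(x' − x̄) = [10]
z = y + H·x̄ = [10] + [-9] = [1]

z = [1]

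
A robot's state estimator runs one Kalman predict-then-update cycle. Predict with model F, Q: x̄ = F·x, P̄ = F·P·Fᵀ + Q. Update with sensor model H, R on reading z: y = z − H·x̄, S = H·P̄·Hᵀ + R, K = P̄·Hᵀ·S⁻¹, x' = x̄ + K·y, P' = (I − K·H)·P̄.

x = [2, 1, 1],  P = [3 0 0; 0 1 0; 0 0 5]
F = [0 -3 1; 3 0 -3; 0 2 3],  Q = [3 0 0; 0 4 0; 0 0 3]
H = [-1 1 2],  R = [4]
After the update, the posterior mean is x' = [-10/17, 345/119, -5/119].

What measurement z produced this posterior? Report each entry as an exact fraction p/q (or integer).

x̄ = F·x = [-2, 3, 5]
P̄ = F·P·Fᵀ + Q = [17 -15 9; -15 76 -45; 9 -45 52]
S = H·P̄·Hᵀ + R = [119]
K = P̄·Hᵀ·S⁻¹ = [-2/17; 1/119; 50/119]
x' − x̄ = [24/17, -12/119, -600/119] = K·y
y = (KᵀK)⁻¹·Kᵀ·(x' − x̄) = [-12]
z = y + H·x̄ = [-12] + [15] = [3]

z = [3]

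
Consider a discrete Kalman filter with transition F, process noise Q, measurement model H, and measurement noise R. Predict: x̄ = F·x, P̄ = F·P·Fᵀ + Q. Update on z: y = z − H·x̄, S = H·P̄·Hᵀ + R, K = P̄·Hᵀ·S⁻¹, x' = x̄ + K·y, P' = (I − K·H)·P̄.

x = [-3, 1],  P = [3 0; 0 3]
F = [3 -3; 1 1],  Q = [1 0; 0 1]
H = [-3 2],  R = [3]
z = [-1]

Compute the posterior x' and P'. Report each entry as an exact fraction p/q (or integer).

x' = [-867/526, -757/263]
P' = [1705/526 1155/263; 1155/263 1743/263]

x̄ = F·x = [-12, -2]
P̄ = F·P·Fᵀ + Q = [55 0; 0 7]
y = z − H·x̄ = [-33]
S = H·P̄·Hᵀ + R = [526]
K = P̄·Hᵀ·S⁻¹ = [-165/526; 7/263]
x' = x̄ + K·y = [-867/526, -757/263]
P' = (I − K·H)·P̄ = [1705/526 1155/263; 1155/263 1743/263]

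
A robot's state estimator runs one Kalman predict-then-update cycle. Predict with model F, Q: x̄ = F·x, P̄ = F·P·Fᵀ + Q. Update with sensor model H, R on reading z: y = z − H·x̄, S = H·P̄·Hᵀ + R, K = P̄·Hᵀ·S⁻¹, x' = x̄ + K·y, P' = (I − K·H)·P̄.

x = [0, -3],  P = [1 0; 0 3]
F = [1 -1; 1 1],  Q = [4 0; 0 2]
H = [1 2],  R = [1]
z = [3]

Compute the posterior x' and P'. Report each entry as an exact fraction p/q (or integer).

x̄ = F·x = [3, -3]
P̄ = F·P·Fᵀ + Q = [8 -2; -2 6]
y = z − H·x̄ = [6]
S = H·P̄·Hᵀ + R = [25]
K = P̄·Hᵀ·S⁻¹ = [4/25; 2/5]
x' = x̄ + K·y = [99/25, -3/5]
P' = (I − K·H)·P̄ = [184/25 -18/5; -18/5 2]

x' = [99/25, -3/5]
P' = [184/25 -18/5; -18/5 2]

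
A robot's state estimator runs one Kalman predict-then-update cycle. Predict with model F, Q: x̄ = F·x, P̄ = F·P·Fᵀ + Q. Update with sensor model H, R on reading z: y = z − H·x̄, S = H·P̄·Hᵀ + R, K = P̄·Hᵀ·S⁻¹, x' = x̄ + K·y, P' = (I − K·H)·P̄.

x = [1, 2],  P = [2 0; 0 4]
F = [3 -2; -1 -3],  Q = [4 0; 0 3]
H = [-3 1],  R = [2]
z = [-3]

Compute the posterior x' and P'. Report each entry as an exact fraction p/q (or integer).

x̄ = F·x = [-1, -7]
P̄ = F·P·Fᵀ + Q = [38 18; 18 41]
y = z − H·x̄ = [1]
S = H·P̄·Hᵀ + R = [277]
K = P̄·Hᵀ·S⁻¹ = [-96/277; -13/277]
x' = x̄ + K·y = [-373/277, -1952/277]
P' = (I − K·H)·P̄ = [1310/277 3738/277; 3738/277 11188/277]

x' = [-373/277, -1952/277]
P' = [1310/277 3738/277; 3738/277 11188/277]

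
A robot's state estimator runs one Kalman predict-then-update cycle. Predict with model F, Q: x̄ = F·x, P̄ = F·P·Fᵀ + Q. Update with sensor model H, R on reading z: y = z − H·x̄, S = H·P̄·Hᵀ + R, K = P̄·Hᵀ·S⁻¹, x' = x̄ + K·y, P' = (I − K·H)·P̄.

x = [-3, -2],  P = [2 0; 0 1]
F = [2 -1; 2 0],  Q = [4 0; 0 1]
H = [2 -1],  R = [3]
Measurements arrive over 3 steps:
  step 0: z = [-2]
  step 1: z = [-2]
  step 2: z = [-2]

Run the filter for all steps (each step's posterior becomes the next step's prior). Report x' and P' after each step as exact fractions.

step 0: x' = [-4, -6], P' = [23/8 65/16; 65/16 239/32]
step 1: x' = [-45/11, -524/77], P' = [106/33 355/66; 355/66 2623/231]
step 2: x' = [-7643/2035, -12503/2035], P' = [25021/8140 42221/8140; 42221/8140 91141/8140]

step 0: x̄ = F·x = [-4, -6]
step 0: P̄ = F·P·Fᵀ + Q = [13 8; 8 9]
step 0: y = z − H·x̄ = [0]
step 0: S = H·P̄·Hᵀ + R = [32]
step 0: K = P̄·Hᵀ·S⁻¹ = [9/16; 7/32]
step 0: x' = x̄ + K·y = [-4, -6]
step 0: P' = (I − K·H)·P̄ = [23/8 65/16; 65/16 239/32]
step 1: x̄ = F·x = [-2, -8]
step 1: P̄ = F·P·Fᵀ + Q = [215/32 27/8; 27/8 25/2]
step 1: y = z − H·x̄ = [-6]
step 1: S = H·P̄·Hᵀ + R = [231/8]
step 1: K = P̄·Hᵀ·S⁻¹ = [23/66; -46/231]
step 1: x' = x̄ + K·y = [-45/11, -524/77]
step 1: P' = (I − K·H)·P̄ = [106/33 355/66; 355/66 2623/231]
step 2: x̄ = F·x = [-106/77, -90/11]
step 2: P̄ = F·P·Fᵀ + Q = [515/77 23/11; 23/11 457/33]
step 2: y = z − H·x̄ = [-52/7]
step 2: S = H·P̄·Hᵀ + R = [740/21]
step 2: K = P̄·Hᵀ·S⁻¹ = [237/740; -203/740]
step 2: x' = x̄ + K·y = [-7643/2035, -12503/2035]
step 2: P' = (I − K·H)·P̄ = [25021/8140 42221/8140; 42221/8140 91141/8140]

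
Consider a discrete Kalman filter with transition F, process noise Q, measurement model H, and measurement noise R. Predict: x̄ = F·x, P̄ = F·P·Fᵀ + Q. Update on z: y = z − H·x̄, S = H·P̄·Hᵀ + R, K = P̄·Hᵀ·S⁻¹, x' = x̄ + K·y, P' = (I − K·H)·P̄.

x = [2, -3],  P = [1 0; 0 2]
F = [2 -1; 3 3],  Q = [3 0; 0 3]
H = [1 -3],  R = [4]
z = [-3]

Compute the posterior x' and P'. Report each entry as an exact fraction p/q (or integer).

x̄ = F·x = [7, -3]
P̄ = F·P·Fᵀ + Q = [9 0; 0 30]
y = z − H·x̄ = [-19]
S = H·P̄·Hᵀ + R = [283]
K = P̄·Hᵀ·S⁻¹ = [9/283; -90/283]
x' = x̄ + K·y = [1810/283, 861/283]
P' = (I − K·H)·P̄ = [2466/283 810/283; 810/283 390/283]

x' = [1810/283, 861/283]
P' = [2466/283 810/283; 810/283 390/283]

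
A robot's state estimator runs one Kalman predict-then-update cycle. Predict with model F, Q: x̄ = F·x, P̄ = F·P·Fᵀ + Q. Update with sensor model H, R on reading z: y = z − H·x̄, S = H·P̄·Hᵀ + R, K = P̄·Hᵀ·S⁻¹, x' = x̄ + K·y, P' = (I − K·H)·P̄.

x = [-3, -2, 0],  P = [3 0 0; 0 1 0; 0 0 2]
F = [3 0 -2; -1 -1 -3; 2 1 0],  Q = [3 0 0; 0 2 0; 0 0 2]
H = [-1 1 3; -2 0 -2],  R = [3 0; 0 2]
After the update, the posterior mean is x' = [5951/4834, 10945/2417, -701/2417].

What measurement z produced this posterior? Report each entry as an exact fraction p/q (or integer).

x̄ = F·x = [-9, 5, -8]
P̄ = F·P·Fᵀ + Q = [38 3 18; 3 24 -7; 18 -7 15]
S = H·P̄·Hᵀ + R = [44 -78; -78 358]
K = P̄·Hᵀ·S⁻¹ = [-967/4834 -1723/4834; 156/2417 88/2417; 503/2417 -336/2417]
x' − x̄ = [49457/4834, -1140/2417, 18635/2417] = K·y
y = (KᵀK)⁻¹·Kᵀ·(x' − x̄) = [13, -36]
z = y + H·x̄ = [13, -36] + [-10, 34] = [3, -2]

z = [3, -2]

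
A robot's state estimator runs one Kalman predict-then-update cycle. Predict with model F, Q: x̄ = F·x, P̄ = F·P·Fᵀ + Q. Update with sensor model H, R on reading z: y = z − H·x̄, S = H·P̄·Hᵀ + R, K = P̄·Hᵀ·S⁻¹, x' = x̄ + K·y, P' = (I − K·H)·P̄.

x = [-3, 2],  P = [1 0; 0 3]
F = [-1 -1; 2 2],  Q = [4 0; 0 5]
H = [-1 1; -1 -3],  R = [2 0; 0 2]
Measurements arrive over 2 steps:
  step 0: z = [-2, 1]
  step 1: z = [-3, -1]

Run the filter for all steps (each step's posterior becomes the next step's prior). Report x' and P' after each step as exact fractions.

step 0: x' = [289/257, -767/1028], P' = [264/257 -56/257; -56/257 125/514]
step 1: x' = [27321/14267, -10679/28534], P' = [98930/99869 -20147/99869; -20147/99869 23575/99869]

step 0: x̄ = F·x = [1, -2]
step 0: P̄ = F·P·Fᵀ + Q = [8 -8; -8 21]
step 0: y = z − H·x̄ = [1, -4]
step 0: S = H·P̄·Hᵀ + R = [47 -71; -71 151]
step 0: K = P̄·Hᵀ·S⁻¹ = [-160/257 -48/257; 237/1028 -263/1028]
step 0: x' = x̄ + K·y = [289/257, -767/1028]
step 0: P' = (I − K·H)·P̄ = [264/257 -56/257; -56/257 125/514]
step 1: x̄ = F·x = [-389/1028, 389/514]
step 1: P̄ = F·P·Fᵀ + Q = [2485/514 -429/257; -429/257 2143/257]
step 1: y = z − H·x̄ = [-4251/1028, 917/1028]
step 1: S = H·P̄·Hᵀ + R = [9515/514 -12089/514; -12089/514 36939/514]
step 1: K = P̄·Hᵀ·S⁻¹ = [-17011/28534 -3499/18158; 3123/14267 -2299/9079]
step 1: x' = x̄ + K·y = [27321/14267, -10679/28534]
step 1: P' = (I − K·H)·P̄ = [98930/99869 -20147/99869; -20147/99869 23575/99869]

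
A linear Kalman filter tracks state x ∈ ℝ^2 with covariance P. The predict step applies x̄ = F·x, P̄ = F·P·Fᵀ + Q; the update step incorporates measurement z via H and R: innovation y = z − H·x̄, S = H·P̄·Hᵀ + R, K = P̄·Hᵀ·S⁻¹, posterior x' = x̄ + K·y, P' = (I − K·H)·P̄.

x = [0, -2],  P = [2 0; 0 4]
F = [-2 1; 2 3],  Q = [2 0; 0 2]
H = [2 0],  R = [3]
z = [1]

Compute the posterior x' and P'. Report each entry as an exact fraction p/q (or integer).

x̄ = F·x = [-2, -6]
P̄ = F·P·Fᵀ + Q = [14 4; 4 46]
y = z − H·x̄ = [5]
S = H·P̄·Hᵀ + R = [59]
K = P̄·Hᵀ·S⁻¹ = [28/59; 8/59]
x' = x̄ + K·y = [22/59, -314/59]
P' = (I − K·H)·P̄ = [42/59 12/59; 12/59 2650/59]

x' = [22/59, -314/59]
P' = [42/59 12/59; 12/59 2650/59]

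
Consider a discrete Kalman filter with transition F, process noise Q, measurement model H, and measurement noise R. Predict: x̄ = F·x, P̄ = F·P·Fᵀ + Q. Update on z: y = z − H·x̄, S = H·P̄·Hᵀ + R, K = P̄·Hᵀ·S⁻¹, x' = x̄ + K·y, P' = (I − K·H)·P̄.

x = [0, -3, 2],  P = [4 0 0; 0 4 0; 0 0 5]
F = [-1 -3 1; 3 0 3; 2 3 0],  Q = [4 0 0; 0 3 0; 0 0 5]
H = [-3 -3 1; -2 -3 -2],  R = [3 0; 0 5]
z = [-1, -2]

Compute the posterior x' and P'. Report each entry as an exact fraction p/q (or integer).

x' = [1505/28598, 373515/886538, 221803/886538]
P' = [106741/28598 -92919/28598 20685/28598; -92919/28598 2692131/886538 -582615/886538; 20685/28598 -582615/886538 839805/886538]

x̄ = F·x = [11, 6, -9]
P̄ = F·P·Fᵀ + Q = [49 3 -44; 3 84 24; -44 24 57]
y = z − H·x̄ = [59, 20]
S = H·P̄·Hᵀ + R = [1431 877; 877 1157]
K = P̄·Hᵀ·S⁻¹ = [-6927/28598 4781/28598; -5847/886538 -230037/886538; 221315/886538 -242847/886538]
x' = x̄ + K·y = [1505/28598, 373515/886538, 221803/886538]
P' = (I − K·H)·P̄ = [106741/28598 -92919/28598 20685/28598; -92919/28598 2692131/886538 -582615/886538; 20685/28598 -582615/886538 839805/886538]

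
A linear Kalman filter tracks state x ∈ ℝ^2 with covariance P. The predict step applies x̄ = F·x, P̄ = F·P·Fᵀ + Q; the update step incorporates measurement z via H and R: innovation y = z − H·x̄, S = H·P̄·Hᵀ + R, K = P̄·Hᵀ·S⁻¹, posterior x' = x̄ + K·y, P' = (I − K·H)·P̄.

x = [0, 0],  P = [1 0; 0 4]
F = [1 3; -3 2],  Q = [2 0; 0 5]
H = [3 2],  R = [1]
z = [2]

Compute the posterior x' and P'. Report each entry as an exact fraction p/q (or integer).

x̄ = F·x = [0, 0]
P̄ = F·P·Fᵀ + Q = [39 21; 21 30]
y = z − H·x̄ = [2]
S = H·P̄·Hᵀ + R = [724]
K = P̄·Hᵀ·S⁻¹ = [159/724; 123/724]
x' = x̄ + K·y = [159/362, 123/362]
P' = (I − K·H)·P̄ = [2955/724 -4353/724; -4353/724 6591/724]

x' = [159/362, 123/362]
P' = [2955/724 -4353/724; -4353/724 6591/724]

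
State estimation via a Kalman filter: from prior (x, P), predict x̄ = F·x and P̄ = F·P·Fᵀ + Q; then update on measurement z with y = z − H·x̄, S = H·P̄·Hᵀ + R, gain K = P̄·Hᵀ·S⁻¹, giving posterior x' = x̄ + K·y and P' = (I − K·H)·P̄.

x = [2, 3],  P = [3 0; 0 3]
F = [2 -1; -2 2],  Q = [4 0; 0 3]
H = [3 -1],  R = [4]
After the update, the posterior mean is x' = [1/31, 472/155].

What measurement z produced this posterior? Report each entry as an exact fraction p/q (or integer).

x̄ = F·x = [1, 2]
P̄ = F·P·Fᵀ + Q = [19 -18; -18 27]
S = H·P̄·Hᵀ + R = [310]
K = P̄·Hᵀ·S⁻¹ = [15/62; -81/310]
x' − x̄ = [-30/31, 162/155] = K·y
y = (KᵀK)⁻¹·Kᵀ·(x' − x̄) = [-4]
z = y + H·x̄ = [-4] + [1] = [-3]

z = [-3]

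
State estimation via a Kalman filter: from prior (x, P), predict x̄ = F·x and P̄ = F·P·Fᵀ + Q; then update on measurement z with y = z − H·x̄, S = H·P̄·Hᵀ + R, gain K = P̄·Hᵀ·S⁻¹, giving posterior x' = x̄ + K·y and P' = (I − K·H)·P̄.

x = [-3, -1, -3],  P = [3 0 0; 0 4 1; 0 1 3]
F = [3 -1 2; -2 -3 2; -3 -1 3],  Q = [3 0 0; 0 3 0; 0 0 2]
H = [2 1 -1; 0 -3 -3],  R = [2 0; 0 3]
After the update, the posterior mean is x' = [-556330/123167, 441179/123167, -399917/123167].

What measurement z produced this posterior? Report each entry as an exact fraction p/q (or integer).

x̄ = F·x = [-14, 3, 1]
P̄ = F·P·Fᵀ + Q = [42 -2 -10; -2 51 37; -10 37 54]
S = H·P̄·Hᵀ + R = [233 81; 81 1614]
K = P̄·Hᵀ·S⁻¹ = [48524/123167 312/123167; 12508/123167 -20774/123167; -12535/123167 -20204/123167]
x' − x̄ = [1168008/123167, 71678/123167, -523084/123167] = K·y
y = (KᵀK)⁻¹·Kᵀ·(x' − x̄) = [24, 11]
z = y + H·x̄ = [24, 11] + [-26, -12] = [-2, -1]

z = [-2, -1]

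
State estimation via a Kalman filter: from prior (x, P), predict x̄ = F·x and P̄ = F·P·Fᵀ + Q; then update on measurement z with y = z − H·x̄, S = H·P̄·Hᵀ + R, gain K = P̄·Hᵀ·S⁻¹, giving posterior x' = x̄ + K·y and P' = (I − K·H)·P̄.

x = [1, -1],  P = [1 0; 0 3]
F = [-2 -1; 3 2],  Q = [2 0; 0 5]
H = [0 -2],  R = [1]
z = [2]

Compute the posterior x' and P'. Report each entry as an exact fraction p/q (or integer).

x' = [-3/35, -103/105]
P' = [123/35 -4/35; -4/35 26/105]

x̄ = F·x = [-1, 1]
P̄ = F·P·Fᵀ + Q = [9 -12; -12 26]
y = z − H·x̄ = [4]
S = H·P̄·Hᵀ + R = [105]
K = P̄·Hᵀ·S⁻¹ = [8/35; -52/105]
x' = x̄ + K·y = [-3/35, -103/105]
P' = (I − K·H)·P̄ = [123/35 -4/35; -4/35 26/105]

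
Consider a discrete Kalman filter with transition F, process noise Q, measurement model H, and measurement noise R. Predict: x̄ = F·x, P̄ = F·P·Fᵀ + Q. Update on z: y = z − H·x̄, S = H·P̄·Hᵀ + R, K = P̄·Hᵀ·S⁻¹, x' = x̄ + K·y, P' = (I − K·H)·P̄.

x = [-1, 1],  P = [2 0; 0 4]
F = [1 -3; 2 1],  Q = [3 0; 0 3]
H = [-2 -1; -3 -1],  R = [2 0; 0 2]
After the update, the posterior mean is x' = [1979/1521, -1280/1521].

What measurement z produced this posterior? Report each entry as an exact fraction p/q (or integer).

z = [-2, -3]

x̄ = F·x = [-4, -1]
P̄ = F·P·Fᵀ + Q = [41 -8; -8 15]
S = H·P̄·Hᵀ + R = [149 221; 221 338]
K = P̄·Hᵀ·S⁻¹ = [31/117 -781/1521; -127/117 1120/1521]
x' − x̄ = [8063/1521, 241/1521] = K·y
y = (KᵀK)⁻¹·Kᵀ·(x' − x̄) = [-11, -16]
z = y + H·x̄ = [-11, -16] + [9, 13] = [-2, -3]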